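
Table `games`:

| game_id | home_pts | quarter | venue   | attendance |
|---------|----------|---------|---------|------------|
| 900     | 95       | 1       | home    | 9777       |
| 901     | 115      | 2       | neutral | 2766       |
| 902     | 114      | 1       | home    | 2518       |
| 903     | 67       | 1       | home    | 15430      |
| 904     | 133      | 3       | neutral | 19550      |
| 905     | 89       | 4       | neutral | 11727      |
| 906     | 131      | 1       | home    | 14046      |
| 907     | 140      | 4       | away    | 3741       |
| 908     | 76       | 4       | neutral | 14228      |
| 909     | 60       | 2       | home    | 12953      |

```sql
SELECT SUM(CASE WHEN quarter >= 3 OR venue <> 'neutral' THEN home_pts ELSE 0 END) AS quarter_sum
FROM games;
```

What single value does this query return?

game_id=900: ✓ → 95
game_id=901: ✗
game_id=902: ✓ → 114
game_id=903: ✓ → 67
game_id=904: ✓ → 133
game_id=905: ✓ → 89
game_id=906: ✓ → 131
game_id=907: ✓ → 140
game_id=908: ✓ → 76
game_id=909: ✓ → 60
quarter_sum = 95 + 114 + 67 + 133 + 89 + 131 + 140 + 76 + 60 = 905

905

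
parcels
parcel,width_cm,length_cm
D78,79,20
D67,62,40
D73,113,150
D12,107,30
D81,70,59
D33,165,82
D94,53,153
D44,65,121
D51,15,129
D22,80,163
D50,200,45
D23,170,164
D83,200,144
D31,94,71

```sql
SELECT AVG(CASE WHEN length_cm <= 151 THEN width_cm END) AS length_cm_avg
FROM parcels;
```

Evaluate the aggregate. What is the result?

parcel=D78: ✓ → 79
parcel=D67: ✓ → 62
parcel=D73: ✓ → 113
parcel=D12: ✓ → 107
parcel=D81: ✓ → 70
parcel=D33: ✓ → 165
parcel=D94: ✗
parcel=D44: ✓ → 65
parcel=D51: ✓ → 15
parcel=D22: ✗
parcel=D50: ✓ → 200
parcel=D23: ✗
parcel=D83: ✓ → 200
parcel=D31: ✓ → 94
length_cm_avg = (79 + 62 + 113 + 107 + 70 + 165 + 65 + 15 + 200 + 200 + 94) / 11 = 106.3636363636

106.3636363636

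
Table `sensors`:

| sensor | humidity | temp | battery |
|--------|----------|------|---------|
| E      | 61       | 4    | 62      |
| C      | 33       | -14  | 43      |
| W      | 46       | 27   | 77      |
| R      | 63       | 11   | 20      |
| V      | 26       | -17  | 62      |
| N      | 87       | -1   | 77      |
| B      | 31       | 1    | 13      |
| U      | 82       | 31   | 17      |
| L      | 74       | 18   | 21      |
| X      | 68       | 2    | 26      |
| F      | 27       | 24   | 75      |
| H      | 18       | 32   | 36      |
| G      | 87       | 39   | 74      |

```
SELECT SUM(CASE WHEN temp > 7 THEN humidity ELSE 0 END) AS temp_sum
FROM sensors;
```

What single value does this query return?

sensor=E: ✗
sensor=C: ✗
sensor=W: ✓ → 46
sensor=R: ✓ → 63
sensor=V: ✗
sensor=N: ✗
sensor=B: ✗
sensor=U: ✓ → 82
sensor=L: ✓ → 74
sensor=X: ✗
sensor=F: ✓ → 27
sensor=H: ✓ → 18
sensor=G: ✓ → 87
temp_sum = 46 + 63 + 82 + 74 + 27 + 18 + 87 = 397

397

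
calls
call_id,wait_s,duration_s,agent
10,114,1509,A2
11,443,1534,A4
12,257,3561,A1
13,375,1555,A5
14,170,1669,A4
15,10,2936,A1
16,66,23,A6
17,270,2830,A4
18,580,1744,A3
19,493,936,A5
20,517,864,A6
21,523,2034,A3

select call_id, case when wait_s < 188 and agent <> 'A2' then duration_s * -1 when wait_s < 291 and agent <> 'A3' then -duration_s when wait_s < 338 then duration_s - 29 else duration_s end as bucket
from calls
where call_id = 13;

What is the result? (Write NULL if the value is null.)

1555

call_id = 13: wait_s=375, duration_s=1555, agent=A5.
wait_s < 188 and agent <> 'A2' → false
wait_s < 291 and agent <> 'A3' → false
wait_s < 338 → false
No prior WHEN matched → ELSE → 1555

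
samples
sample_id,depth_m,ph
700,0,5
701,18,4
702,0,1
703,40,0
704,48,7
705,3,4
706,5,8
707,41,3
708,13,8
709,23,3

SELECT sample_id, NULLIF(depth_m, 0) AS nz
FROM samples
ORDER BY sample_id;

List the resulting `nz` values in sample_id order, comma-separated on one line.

NULL, 18, NULL, 40, 48, 3, 5, 41, 13, 23

sample_id=700: depth_m=0 vs 0: equal → NULL
sample_id=701: depth_m=18 vs 0: differ → 18
sample_id=702: depth_m=0 vs 0: equal → NULL
sample_id=703: depth_m=40 vs 0: differ → 40
sample_id=704: depth_m=48 vs 0: differ → 48
sample_id=705: depth_m=3 vs 0: differ → 3
sample_id=706: depth_m=5 vs 0: differ → 5
sample_id=707: depth_m=41 vs 0: differ → 41
sample_id=708: depth_m=13 vs 0: differ → 13
sample_id=709: depth_m=23 vs 0: differ → 23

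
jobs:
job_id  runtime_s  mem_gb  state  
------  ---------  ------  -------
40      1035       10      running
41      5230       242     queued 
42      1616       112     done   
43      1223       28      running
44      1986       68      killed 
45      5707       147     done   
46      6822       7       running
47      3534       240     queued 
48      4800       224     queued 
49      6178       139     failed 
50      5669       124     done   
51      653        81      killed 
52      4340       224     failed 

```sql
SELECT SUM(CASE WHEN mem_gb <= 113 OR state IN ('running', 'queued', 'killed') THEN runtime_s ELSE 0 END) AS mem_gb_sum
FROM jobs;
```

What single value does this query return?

26899

job_id=40: ✓ → 1035
job_id=41: ✓ → 5230
job_id=42: ✓ → 1616
job_id=43: ✓ → 1223
job_id=44: ✓ → 1986
job_id=45: ✗
job_id=46: ✓ → 6822
job_id=47: ✓ → 3534
job_id=48: ✓ → 4800
job_id=49: ✗
job_id=50: ✗
job_id=51: ✓ → 653
job_id=52: ✗
mem_gb_sum = 1035 + 5230 + 1616 + 1223 + 1986 + 6822 + 3534 + 4800 + 653 = 26899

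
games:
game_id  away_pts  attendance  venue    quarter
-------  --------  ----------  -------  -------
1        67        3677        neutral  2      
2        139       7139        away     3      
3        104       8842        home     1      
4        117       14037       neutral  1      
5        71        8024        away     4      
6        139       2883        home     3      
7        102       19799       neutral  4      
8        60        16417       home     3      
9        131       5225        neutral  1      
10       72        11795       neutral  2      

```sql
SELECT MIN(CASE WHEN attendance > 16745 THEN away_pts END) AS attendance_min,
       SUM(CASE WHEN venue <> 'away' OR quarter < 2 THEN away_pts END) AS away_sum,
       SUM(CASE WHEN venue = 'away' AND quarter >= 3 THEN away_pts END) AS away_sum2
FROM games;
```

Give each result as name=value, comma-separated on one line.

attendance_min=102, away_sum=792, away_sum2=210

[attendance_min: attendance > 16745]
game_id=1: ✗
game_id=2: ✗
game_id=3: ✗
game_id=4: ✗
game_id=5: ✗
game_id=6: ✗
game_id=7: ✓ → 102
game_id=8: ✗
game_id=9: ✗
game_id=10: ✗
attendance_min = MIN(102) = 102
—
[away_sum: venue <> 'away' OR quarter < 2]
game_id=1: ✓ → 67
game_id=2: ✗
game_id=3: ✓ → 104
game_id=4: ✓ → 117
game_id=5: ✗
game_id=6: ✓ → 139
game_id=7: ✓ → 102
game_id=8: ✓ → 60
game_id=9: ✓ → 131
game_id=10: ✓ → 72
away_sum = 67 + 104 + 117 + 139 + 102 + 60 + 131 + 72 = 792
—
[away_sum2: venue = 'away' AND quarter >= 3]
game_id=1: ✗
game_id=2: ✓ → 139
game_id=3: ✗
game_id=4: ✗
game_id=5: ✓ → 71
game_id=6: ✗
game_id=7: ✗
game_id=8: ✗
game_id=9: ✗
game_id=10: ✗
away_sum2 = 139 + 71 = 210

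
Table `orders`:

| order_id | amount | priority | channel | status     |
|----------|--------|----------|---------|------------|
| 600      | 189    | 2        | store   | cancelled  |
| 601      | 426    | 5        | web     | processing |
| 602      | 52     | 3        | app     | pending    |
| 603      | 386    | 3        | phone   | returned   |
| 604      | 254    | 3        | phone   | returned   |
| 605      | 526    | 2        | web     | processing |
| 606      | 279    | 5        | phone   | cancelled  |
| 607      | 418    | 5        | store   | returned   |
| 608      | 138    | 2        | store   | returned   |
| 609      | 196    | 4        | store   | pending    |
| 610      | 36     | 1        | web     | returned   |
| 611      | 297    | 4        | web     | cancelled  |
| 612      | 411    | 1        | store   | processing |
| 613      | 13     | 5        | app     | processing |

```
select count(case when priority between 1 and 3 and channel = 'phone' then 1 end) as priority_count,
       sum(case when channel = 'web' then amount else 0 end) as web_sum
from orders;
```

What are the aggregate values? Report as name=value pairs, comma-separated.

[priority_count: priority between 1 and 3 and channel = 'phone']
order_id=600: ✗
order_id=601: ✗
order_id=602: ✗
order_id=603: ✓ → 1
order_id=604: ✓ → 1
order_id=605: ✗
order_id=606: ✗
order_id=607: ✗
order_id=608: ✗
order_id=609: ✗
order_id=610: ✗
order_id=611: ✗
order_id=612: ✗
order_id=613: ✗
priority_count = COUNT(1, 1) = 2
—
[web_sum: channel = 'web']
order_id=600: ✗
order_id=601: ✓ → 426
order_id=602: ✗
order_id=603: ✗
order_id=604: ✗
order_id=605: ✓ → 526
order_id=606: ✗
order_id=607: ✗
order_id=608: ✗
order_id=609: ✗
order_id=610: ✓ → 36
order_id=611: ✓ → 297
order_id=612: ✗
order_id=613: ✗
web_sum = 426 + 526 + 36 + 297 = 1285

priority_count=2, web_sum=1285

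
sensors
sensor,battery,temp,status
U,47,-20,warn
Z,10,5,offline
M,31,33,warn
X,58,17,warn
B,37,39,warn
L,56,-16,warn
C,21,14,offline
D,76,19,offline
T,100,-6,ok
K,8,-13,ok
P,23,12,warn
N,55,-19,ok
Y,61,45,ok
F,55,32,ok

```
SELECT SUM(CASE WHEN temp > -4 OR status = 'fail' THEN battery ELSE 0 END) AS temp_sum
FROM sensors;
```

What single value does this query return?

sensor=U: ✗
sensor=Z: ✓ → 10
sensor=M: ✓ → 31
sensor=X: ✓ → 58
sensor=B: ✓ → 37
sensor=L: ✗
sensor=C: ✓ → 21
sensor=D: ✓ → 76
sensor=T: ✗
sensor=K: ✗
sensor=P: ✓ → 23
sensor=N: ✗
sensor=Y: ✓ → 61
sensor=F: ✓ → 55
temp_sum = 10 + 31 + 58 + 37 + 21 + 76 + 23 + 61 + 55 = 372

372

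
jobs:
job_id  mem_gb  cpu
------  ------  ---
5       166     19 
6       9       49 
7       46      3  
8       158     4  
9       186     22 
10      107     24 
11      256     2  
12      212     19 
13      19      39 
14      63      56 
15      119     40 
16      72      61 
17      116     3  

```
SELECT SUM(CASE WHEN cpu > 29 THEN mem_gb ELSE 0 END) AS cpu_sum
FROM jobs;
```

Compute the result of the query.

282

job_id=5: ✗
job_id=6: ✓ → 9
job_id=7: ✗
job_id=8: ✗
job_id=9: ✗
job_id=10: ✗
job_id=11: ✗
job_id=12: ✗
job_id=13: ✓ → 19
job_id=14: ✓ → 63
job_id=15: ✓ → 119
job_id=16: ✓ → 72
job_id=17: ✗
cpu_sum = 9 + 19 + 63 + 119 + 72 = 282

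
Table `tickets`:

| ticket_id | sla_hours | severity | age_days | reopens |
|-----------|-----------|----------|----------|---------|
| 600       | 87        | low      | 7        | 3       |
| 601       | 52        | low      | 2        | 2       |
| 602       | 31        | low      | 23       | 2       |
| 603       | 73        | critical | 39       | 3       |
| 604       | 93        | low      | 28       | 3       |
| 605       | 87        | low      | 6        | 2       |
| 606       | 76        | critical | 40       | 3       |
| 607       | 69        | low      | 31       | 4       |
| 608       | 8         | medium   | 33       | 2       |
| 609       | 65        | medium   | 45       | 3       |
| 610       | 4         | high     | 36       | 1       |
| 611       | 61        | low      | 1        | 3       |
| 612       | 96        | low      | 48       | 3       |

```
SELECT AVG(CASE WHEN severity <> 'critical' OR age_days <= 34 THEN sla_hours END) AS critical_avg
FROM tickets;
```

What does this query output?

ticket_id=600: ✓ → 87
ticket_id=601: ✓ → 52
ticket_id=602: ✓ → 31
ticket_id=603: ✗
ticket_id=604: ✓ → 93
ticket_id=605: ✓ → 87
ticket_id=606: ✗
ticket_id=607: ✓ → 69
ticket_id=608: ✓ → 8
ticket_id=609: ✓ → 65
ticket_id=610: ✓ → 4
ticket_id=611: ✓ → 61
ticket_id=612: ✓ → 96
critical_avg = (87 + 52 + 31 + 93 + 87 + 69 + 8 + 65 + 4 + 61 + 96) / 11 = 59.3636363636

59.3636363636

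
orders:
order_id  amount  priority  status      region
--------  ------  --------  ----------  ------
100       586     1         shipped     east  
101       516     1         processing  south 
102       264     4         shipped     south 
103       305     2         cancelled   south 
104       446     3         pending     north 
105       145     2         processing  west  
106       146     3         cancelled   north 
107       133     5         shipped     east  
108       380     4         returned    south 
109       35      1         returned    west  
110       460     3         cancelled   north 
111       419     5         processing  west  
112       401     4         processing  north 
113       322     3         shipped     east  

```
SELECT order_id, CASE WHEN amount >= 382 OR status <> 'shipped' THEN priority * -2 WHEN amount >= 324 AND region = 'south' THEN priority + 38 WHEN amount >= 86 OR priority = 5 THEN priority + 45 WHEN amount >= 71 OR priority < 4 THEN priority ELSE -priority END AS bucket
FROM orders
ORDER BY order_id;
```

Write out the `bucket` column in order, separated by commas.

-2, -2, 49, -4, -6, -4, -6, 50, -8, -2, -6, -10, -8, 48

order_id=100: amount >= 382 OR status <> 'shipped' → -2
order_id=101: amount >= 382 OR status <> 'shipped' → -2
order_id=102: amount >= 86 OR priority = 5 → 49
order_id=103: amount >= 382 OR status <> 'shipped' → -4
order_id=104: amount >= 382 OR status <> 'shipped' → -6
order_id=105: amount >= 382 OR status <> 'shipped' → -4
order_id=106: amount >= 382 OR status <> 'shipped' → -6
order_id=107: amount >= 86 OR priority = 5 → 50
order_id=108: amount >= 382 OR status <> 'shipped' → -8
order_id=109: amount >= 382 OR status <> 'shipped' → -2
order_id=110: amount >= 382 OR status <> 'shipped' → -6
order_id=111: amount >= 382 OR status <> 'shipped' → -10
order_id=112: amount >= 382 OR status <> 'shipped' → -8
order_id=113: amount >= 86 OR priority = 5 → 48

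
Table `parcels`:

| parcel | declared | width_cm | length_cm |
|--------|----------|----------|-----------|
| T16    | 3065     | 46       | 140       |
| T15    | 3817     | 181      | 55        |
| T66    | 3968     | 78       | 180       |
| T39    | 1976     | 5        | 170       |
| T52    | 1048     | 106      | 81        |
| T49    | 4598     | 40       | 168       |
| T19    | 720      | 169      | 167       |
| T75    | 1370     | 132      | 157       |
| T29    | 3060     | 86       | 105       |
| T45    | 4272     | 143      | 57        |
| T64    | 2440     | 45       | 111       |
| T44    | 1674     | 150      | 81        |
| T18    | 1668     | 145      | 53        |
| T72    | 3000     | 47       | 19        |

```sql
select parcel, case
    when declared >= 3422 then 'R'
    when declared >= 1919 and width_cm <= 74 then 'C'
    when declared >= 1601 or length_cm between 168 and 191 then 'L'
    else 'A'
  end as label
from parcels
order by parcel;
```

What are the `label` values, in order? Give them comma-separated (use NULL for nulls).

R, C, L, A, L, C, L, R, R, A, C, R, C, A

parcel=T15: declared >= 3422 → R
parcel=T16: declared >= 1919 and width_cm <= 74 → C
parcel=T18: declared >= 1601 or length_cm between 168 and 191 → L
parcel=T19: ELSE → A
parcel=T29: declared >= 1601 or length_cm between 168 and 191 → L
parcel=T39: declared >= 1919 and width_cm <= 74 → C
parcel=T44: declared >= 1601 or length_cm between 168 and 191 → L
parcel=T45: declared >= 3422 → R
parcel=T49: declared >= 3422 → R
parcel=T52: ELSE → A
parcel=T64: declared >= 1919 and width_cm <= 74 → C
parcel=T66: declared >= 3422 → R
parcel=T72: declared >= 1919 and width_cm <= 74 → C
parcel=T75: ELSE → A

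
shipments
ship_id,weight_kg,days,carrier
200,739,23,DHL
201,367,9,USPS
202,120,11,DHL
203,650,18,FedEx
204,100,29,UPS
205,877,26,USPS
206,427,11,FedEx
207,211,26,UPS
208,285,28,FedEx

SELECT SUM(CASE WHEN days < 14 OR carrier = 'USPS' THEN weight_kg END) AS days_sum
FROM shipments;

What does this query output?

ship_id=200: ✗
ship_id=201: ✓ → 367
ship_id=202: ✓ → 120
ship_id=203: ✗
ship_id=204: ✗
ship_id=205: ✓ → 877
ship_id=206: ✓ → 427
ship_id=207: ✗
ship_id=208: ✗
days_sum = 367 + 120 + 877 + 427 = 1791

1791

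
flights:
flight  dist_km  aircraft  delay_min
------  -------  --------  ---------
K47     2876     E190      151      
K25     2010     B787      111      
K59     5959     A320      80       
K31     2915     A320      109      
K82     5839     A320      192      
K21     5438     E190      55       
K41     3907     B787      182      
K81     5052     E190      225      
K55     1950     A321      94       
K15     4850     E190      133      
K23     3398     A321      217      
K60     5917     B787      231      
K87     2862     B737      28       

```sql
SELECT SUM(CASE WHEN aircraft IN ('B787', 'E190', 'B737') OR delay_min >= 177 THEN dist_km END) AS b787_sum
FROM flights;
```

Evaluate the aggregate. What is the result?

42149

flight=K47: ✓ → 2876
flight=K25: ✓ → 2010
flight=K59: ✗
flight=K31: ✗
flight=K82: ✓ → 5839
flight=K21: ✓ → 5438
flight=K41: ✓ → 3907
flight=K81: ✓ → 5052
flight=K55: ✗
flight=K15: ✓ → 4850
flight=K23: ✓ → 3398
flight=K60: ✓ → 5917
flight=K87: ✓ → 2862
b787_sum = 2876 + 2010 + 5839 + 5438 + 3907 + 5052 + 4850 + 3398 + 5917 + 2862 = 42149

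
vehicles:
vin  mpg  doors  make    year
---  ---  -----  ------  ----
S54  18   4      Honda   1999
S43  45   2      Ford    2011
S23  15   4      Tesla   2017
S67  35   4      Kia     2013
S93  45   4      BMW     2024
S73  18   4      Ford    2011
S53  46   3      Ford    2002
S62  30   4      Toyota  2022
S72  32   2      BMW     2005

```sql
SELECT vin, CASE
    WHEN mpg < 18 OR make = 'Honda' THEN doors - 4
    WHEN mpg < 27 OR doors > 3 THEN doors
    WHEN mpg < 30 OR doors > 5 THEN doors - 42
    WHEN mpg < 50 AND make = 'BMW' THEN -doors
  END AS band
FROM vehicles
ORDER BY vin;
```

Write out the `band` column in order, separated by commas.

vin=S23: mpg < 18 OR make = 'Honda' → 0
vin=S43: (no match → NULL) → NULL
vin=S53: (no match → NULL) → NULL
vin=S54: mpg < 18 OR make = 'Honda' → 0
vin=S62: mpg < 27 OR doors > 3 → 4
vin=S67: mpg < 27 OR doors > 3 → 4
vin=S72: mpg < 50 AND make = 'BMW' → -2
vin=S73: mpg < 27 OR doors > 3 → 4
vin=S93: mpg < 27 OR doors > 3 → 4

0, NULL, NULL, 0, 4, 4, -2, 4, 4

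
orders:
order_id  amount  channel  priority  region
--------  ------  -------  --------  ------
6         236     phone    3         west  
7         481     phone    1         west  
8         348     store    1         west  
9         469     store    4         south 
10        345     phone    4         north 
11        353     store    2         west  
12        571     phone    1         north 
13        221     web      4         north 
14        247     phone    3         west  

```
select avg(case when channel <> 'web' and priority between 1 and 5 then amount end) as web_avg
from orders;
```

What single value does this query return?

order_id=6: ✓ → 236
order_id=7: ✓ → 481
order_id=8: ✓ → 348
order_id=9: ✓ → 469
order_id=10: ✓ → 345
order_id=11: ✓ → 353
order_id=12: ✓ → 571
order_id=13: ✗
order_id=14: ✓ → 247
web_avg = (236 + 481 + 348 + 469 + 345 + 353 + 571 + 247) / 8 = 381.25

381.25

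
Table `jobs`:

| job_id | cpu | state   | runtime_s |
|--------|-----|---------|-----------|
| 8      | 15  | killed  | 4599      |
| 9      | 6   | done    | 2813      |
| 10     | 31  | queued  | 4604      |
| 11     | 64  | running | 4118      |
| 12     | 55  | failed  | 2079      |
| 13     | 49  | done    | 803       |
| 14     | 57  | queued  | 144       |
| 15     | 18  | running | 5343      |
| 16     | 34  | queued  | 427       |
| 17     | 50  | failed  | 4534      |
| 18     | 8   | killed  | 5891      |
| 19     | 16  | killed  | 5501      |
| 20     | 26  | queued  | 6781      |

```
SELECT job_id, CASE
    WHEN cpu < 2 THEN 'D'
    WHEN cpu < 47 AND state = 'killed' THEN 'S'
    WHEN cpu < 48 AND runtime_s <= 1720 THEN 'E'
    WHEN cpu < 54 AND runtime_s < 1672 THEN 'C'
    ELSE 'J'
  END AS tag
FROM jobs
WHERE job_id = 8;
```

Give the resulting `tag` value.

job_id = 8: cpu=15, state=killed, runtime_s=4599.
cpu < 2 → false
cpu < 47 AND state = 'killed' → true → S

S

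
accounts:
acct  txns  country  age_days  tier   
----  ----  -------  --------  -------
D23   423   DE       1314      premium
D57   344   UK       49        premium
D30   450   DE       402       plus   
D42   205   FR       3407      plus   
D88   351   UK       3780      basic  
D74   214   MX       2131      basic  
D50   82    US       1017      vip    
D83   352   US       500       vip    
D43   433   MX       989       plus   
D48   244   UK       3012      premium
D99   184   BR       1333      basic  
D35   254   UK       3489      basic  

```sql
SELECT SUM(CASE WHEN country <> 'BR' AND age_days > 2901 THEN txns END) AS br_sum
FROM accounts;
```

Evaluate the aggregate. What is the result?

acct=D23: ✗
acct=D57: ✗
acct=D30: ✗
acct=D42: ✓ → 205
acct=D88: ✓ → 351
acct=D74: ✗
acct=D50: ✗
acct=D83: ✗
acct=D43: ✗
acct=D48: ✓ → 244
acct=D99: ✗
acct=D35: ✓ → 254
br_sum = 205 + 351 + 244 + 254 = 1054

1054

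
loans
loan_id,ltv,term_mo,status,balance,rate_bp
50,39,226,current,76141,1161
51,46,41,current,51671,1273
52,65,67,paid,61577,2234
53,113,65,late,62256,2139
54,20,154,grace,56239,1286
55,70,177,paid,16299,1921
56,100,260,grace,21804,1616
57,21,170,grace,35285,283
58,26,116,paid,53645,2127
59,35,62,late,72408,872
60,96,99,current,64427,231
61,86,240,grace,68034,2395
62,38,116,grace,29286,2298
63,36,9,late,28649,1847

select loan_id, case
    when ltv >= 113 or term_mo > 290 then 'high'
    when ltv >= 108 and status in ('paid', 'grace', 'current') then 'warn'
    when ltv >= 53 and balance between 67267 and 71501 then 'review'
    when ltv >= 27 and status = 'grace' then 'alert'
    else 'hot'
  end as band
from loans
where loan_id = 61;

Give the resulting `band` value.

loan_id = 61: ltv=86, term_mo=240, status=grace, balance=68034, rate_bp=2395.
ltv >= 113 or term_mo > 290 → false
ltv >= 108 and status in ('paid', 'grace', 'current') → false
ltv >= 53 and balance between 67267 and 71501 → true → review

review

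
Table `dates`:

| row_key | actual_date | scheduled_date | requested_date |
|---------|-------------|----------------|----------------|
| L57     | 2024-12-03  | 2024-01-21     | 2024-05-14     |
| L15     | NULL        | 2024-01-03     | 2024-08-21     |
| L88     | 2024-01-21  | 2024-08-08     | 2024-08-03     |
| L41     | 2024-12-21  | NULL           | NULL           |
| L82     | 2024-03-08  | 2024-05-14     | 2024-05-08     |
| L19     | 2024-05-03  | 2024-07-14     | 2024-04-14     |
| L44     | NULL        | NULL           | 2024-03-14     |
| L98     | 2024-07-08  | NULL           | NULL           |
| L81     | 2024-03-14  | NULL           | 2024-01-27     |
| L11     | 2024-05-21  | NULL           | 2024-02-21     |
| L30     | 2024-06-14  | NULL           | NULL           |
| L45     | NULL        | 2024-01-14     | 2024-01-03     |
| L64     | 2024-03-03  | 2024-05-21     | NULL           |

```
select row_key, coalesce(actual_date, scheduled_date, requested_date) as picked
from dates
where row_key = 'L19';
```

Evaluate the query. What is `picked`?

row_key = L19: actual_date=2024-05-03, scheduled_date=2024-07-14, requested_date=2024-04-14.
actual_date=2024-05-03 → 2024-05-03

2024-05-03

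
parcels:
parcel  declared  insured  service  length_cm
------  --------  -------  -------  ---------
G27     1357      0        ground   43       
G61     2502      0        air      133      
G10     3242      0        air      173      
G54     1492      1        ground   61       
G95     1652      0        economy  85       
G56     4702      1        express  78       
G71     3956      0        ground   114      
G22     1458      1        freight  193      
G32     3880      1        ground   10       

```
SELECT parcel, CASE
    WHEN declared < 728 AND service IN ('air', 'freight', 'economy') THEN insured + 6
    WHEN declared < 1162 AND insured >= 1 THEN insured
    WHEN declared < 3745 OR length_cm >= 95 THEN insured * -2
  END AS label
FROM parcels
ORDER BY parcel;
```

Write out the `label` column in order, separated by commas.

0, -2, 0, NULL, -2, NULL, 0, 0, 0

parcel=G10: declared < 3745 OR length_cm >= 95 → 0
parcel=G22: declared < 3745 OR length_cm >= 95 → -2
parcel=G27: declared < 3745 OR length_cm >= 95 → 0
parcel=G32: (no match → NULL) → NULL
parcel=G54: declared < 3745 OR length_cm >= 95 → -2
parcel=G56: (no match → NULL) → NULL
parcel=G61: declared < 3745 OR length_cm >= 95 → 0
parcel=G71: declared < 3745 OR length_cm >= 95 → 0
parcel=G95: declared < 3745 OR length_cm >= 95 → 0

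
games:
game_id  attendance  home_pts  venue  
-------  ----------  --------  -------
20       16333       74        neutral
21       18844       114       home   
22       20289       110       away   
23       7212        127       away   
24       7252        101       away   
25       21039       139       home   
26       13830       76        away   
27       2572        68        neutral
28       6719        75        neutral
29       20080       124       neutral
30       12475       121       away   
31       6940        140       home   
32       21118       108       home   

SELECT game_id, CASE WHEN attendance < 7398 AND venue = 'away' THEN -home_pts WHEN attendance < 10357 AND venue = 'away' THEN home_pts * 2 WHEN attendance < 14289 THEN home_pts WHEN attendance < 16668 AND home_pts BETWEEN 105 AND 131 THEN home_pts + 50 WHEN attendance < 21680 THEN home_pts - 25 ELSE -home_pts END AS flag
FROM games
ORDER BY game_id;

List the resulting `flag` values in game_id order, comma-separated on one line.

49, 89, 85, -127, -101, 114, 76, 68, 75, 99, 121, 140, 83

game_id=20: attendance < 21680 → 49
game_id=21: attendance < 21680 → 89
game_id=22: attendance < 21680 → 85
game_id=23: attendance < 7398 AND venue = 'away' → -127
game_id=24: attendance < 7398 AND venue = 'away' → -101
game_id=25: attendance < 21680 → 114
game_id=26: attendance < 14289 → 76
game_id=27: attendance < 14289 → 68
game_id=28: attendance < 14289 → 75
game_id=29: attendance < 21680 → 99
game_id=30: attendance < 14289 → 121
game_id=31: attendance < 14289 → 140
game_id=32: attendance < 21680 → 83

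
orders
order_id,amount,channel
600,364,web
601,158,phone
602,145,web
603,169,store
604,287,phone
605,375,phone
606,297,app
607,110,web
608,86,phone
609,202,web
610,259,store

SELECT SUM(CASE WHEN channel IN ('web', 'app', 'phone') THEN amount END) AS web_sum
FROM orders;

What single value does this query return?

2024

order_id=600: ✓ → 364
order_id=601: ✓ → 158
order_id=602: ✓ → 145
order_id=603: ✗
order_id=604: ✓ → 287
order_id=605: ✓ → 375
order_id=606: ✓ → 297
order_id=607: ✓ → 110
order_id=608: ✓ → 86
order_id=609: ✓ → 202
order_id=610: ✗
web_sum = 364 + 158 + 145 + 287 + 375 + 297 + 110 + 86 + 202 = 2024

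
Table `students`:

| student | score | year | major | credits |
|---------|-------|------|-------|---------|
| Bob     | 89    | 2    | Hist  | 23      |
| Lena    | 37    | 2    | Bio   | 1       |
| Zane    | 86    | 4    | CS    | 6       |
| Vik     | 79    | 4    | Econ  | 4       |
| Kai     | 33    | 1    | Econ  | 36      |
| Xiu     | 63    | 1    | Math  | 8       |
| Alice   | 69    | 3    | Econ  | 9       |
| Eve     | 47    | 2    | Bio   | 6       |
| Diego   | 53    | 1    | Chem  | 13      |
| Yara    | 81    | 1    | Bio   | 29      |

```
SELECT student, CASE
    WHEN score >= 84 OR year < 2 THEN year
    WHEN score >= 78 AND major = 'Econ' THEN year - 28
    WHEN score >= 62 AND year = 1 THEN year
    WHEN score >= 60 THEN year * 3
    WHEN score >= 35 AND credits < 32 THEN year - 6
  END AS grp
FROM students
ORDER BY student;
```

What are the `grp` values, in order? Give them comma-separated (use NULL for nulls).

student=Alice: score >= 60 → 9
student=Bob: score >= 84 OR year < 2 → 2
student=Diego: score >= 84 OR year < 2 → 1
student=Eve: score >= 35 AND credits < 32 → -4
student=Kai: score >= 84 OR year < 2 → 1
student=Lena: score >= 35 AND credits < 32 → -4
student=Vik: score >= 78 AND major = 'Econ' → -24
student=Xiu: score >= 84 OR year < 2 → 1
student=Yara: score >= 84 OR year < 2 → 1
student=Zane: score >= 84 OR year < 2 → 4

9, 2, 1, -4, 1, -4, -24, 1, 1, 4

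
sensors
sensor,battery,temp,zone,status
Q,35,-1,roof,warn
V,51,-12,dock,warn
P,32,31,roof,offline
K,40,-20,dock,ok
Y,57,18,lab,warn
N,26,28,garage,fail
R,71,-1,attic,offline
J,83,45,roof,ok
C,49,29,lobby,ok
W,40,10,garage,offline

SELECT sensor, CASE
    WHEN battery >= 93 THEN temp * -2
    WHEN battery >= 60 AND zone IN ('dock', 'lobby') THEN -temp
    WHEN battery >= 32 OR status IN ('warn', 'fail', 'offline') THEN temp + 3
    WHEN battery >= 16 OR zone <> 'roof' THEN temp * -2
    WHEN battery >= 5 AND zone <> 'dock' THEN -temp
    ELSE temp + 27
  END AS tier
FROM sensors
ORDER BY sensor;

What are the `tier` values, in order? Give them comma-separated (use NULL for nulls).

32, 48, -17, 31, 34, 2, 2, -9, 13, 21

sensor=C: battery >= 32 OR status IN ('warn', 'fail', 'offline') → 32
sensor=J: battery >= 32 OR status IN ('warn', 'fail', 'offline') → 48
sensor=K: battery >= 32 OR status IN ('warn', 'fail', 'offline') → -17
sensor=N: battery >= 32 OR status IN ('warn', 'fail', 'offline') → 31
sensor=P: battery >= 32 OR status IN ('warn', 'fail', 'offline') → 34
sensor=Q: battery >= 32 OR status IN ('warn', 'fail', 'offline') → 2
sensor=R: battery >= 32 OR status IN ('warn', 'fail', 'offline') → 2
sensor=V: battery >= 32 OR status IN ('warn', 'fail', 'offline') → -9
sensor=W: battery >= 32 OR status IN ('warn', 'fail', 'offline') → 13
sensor=Y: battery >= 32 OR status IN ('warn', 'fail', 'offline') → 21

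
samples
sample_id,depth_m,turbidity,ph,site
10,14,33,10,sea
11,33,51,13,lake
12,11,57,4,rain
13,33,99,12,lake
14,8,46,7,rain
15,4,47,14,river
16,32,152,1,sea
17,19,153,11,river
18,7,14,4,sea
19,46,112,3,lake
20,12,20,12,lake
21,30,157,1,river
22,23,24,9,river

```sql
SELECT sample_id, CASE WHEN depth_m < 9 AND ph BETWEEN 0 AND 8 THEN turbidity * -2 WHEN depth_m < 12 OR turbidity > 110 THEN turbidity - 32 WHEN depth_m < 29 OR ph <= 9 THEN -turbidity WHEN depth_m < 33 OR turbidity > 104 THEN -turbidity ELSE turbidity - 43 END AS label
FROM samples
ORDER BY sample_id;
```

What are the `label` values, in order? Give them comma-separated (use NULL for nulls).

sample_id=10: depth_m < 29 OR ph <= 9 → -33
sample_id=11: ELSE → 8
sample_id=12: depth_m < 12 OR turbidity > 110 → 25
sample_id=13: ELSE → 56
sample_id=14: depth_m < 9 AND ph BETWEEN 0 AND 8 → -92
sample_id=15: depth_m < 12 OR turbidity > 110 → 15
sample_id=16: depth_m < 12 OR turbidity > 110 → 120
sample_id=17: depth_m < 12 OR turbidity > 110 → 121
sample_id=18: depth_m < 9 AND ph BETWEEN 0 AND 8 → -28
sample_id=19: depth_m < 12 OR turbidity > 110 → 80
sample_id=20: depth_m < 29 OR ph <= 9 → -20
sample_id=21: depth_m < 12 OR turbidity > 110 → 125
sample_id=22: depth_m < 29 OR ph <= 9 → -24

-33, 8, 25, 56, -92, 15, 120, 121, -28, 80, -20, 125, -24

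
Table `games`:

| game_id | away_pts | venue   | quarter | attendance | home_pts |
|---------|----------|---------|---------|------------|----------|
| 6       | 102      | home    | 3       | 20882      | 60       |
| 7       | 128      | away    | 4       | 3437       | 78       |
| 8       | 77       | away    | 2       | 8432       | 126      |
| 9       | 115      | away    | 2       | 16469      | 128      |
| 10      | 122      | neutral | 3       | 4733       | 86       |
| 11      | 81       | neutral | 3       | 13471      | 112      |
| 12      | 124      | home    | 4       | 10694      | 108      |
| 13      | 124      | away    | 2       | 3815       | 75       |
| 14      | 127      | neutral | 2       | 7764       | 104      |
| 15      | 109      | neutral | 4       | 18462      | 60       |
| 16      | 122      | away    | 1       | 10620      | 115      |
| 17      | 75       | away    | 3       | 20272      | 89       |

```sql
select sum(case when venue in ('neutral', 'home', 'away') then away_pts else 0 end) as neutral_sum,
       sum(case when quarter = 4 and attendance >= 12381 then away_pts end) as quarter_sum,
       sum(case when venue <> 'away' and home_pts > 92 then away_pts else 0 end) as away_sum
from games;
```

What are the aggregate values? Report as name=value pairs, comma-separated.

[neutral_sum: venue in ('neutral', 'home', 'away')]
game_id=6: ✓ → 102
game_id=7: ✓ → 128
game_id=8: ✓ → 77
game_id=9: ✓ → 115
game_id=10: ✓ → 122
game_id=11: ✓ → 81
game_id=12: ✓ → 124
game_id=13: ✓ → 124
game_id=14: ✓ → 127
game_id=15: ✓ → 109
game_id=16: ✓ → 122
game_id=17: ✓ → 75
neutral_sum = 102 + 128 + 77 + 115 + 122 + 81 + 124 + 124 + 127 + 109 + 122 + 75 = 1306
—
[quarter_sum: quarter = 4 and attendance >= 12381]
game_id=6: ✗
game_id=7: ✗
game_id=8: ✗
game_id=9: ✗
game_id=10: ✗
game_id=11: ✗
game_id=12: ✗
game_id=13: ✗
game_id=14: ✗
game_id=15: ✓ → 109
game_id=16: ✗
game_id=17: ✗
quarter_sum = 109
—
[away_sum: venue <> 'away' and home_pts > 92]
game_id=6: ✗
game_id=7: ✗
game_id=8: ✗
game_id=9: ✗
game_id=10: ✗
game_id=11: ✓ → 81
game_id=12: ✓ → 124
game_id=13: ✗
game_id=14: ✓ → 127
game_id=15: ✗
game_id=16: ✗
game_id=17: ✗
away_sum = 81 + 124 + 127 = 332

neutral_sum=1306, quarter_sum=109, away_sum=332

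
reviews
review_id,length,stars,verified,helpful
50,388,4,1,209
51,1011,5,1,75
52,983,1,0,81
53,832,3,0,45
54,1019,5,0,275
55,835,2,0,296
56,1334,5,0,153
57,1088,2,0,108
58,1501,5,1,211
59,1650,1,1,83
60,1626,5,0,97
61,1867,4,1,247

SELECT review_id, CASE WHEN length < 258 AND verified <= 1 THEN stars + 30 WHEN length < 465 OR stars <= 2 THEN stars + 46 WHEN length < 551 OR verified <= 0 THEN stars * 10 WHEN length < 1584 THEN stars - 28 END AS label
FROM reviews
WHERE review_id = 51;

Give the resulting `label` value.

-23

review_id = 51: length=1011, stars=5, verified=1, helpful=75.
length < 258 AND verified <= 1 → false
length < 465 OR stars <= 2 → false
length < 551 OR verified <= 0 → false
length < 1584 → true → -23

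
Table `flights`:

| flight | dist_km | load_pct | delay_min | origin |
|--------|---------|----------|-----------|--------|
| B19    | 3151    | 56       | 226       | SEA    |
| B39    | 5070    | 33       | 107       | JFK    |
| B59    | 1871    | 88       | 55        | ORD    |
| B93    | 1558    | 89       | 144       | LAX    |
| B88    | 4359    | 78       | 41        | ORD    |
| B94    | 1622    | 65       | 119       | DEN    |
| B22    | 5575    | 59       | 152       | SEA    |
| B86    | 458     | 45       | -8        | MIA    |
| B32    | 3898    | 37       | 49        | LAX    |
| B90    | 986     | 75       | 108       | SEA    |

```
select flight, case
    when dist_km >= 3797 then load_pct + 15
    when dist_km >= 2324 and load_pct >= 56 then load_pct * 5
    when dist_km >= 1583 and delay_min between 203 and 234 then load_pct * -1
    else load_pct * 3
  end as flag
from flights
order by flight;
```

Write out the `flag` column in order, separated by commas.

flight=B19: dist_km >= 2324 and load_pct >= 56 → 280
flight=B22: dist_km >= 3797 → 74
flight=B32: dist_km >= 3797 → 52
flight=B39: dist_km >= 3797 → 48
flight=B59: ELSE → 264
flight=B86: ELSE → 135
flight=B88: dist_km >= 3797 → 93
flight=B90: ELSE → 225
flight=B93: ELSE → 267
flight=B94: ELSE → 195

280, 74, 52, 48, 264, 135, 93, 225, 267, 195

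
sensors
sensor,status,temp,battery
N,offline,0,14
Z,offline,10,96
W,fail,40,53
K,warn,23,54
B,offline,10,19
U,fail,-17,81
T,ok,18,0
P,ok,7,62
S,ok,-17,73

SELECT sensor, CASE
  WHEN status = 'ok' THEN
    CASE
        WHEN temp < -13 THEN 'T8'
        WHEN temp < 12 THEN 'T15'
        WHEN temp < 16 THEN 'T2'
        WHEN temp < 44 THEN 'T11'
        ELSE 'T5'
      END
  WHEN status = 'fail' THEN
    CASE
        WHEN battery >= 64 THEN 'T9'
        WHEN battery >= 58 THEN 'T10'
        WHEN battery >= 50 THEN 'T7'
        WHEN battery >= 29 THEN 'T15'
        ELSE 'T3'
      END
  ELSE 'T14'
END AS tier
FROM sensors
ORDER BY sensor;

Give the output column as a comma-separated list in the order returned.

sensor=B: status='offline' → outer ELSE → T14
sensor=K: status='warn' → outer ELSE → T14
sensor=N: status='offline' → outer ELSE → T14
sensor=P: status='ok' → inner[temp < 12] → T15
sensor=S: status='ok' → inner[temp < -13] → T8
sensor=T: status='ok' → inner[temp < 44] → T11
sensor=U: status='fail' → inner[battery >= 64] → T9
sensor=W: status='fail' → inner[battery >= 50] → T7
sensor=Z: status='offline' → outer ELSE → T14

T14, T14, T14, T15, T8, T11, T9, T7, T14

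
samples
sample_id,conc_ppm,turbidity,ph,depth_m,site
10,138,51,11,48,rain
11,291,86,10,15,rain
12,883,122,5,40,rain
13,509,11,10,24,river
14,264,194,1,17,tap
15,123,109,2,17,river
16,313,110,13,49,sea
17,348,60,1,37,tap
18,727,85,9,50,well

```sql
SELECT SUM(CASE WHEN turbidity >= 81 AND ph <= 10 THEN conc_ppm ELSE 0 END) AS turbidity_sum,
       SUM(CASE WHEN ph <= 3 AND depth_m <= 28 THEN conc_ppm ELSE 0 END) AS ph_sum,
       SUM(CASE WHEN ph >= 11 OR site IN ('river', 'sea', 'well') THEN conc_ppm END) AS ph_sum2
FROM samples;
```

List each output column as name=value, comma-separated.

[turbidity_sum: turbidity >= 81 AND ph <= 10]
sample_id=10: ✗
sample_id=11: ✓ → 291
sample_id=12: ✓ → 883
sample_id=13: ✗
sample_id=14: ✓ → 264
sample_id=15: ✓ → 123
sample_id=16: ✗
sample_id=17: ✗
sample_id=18: ✓ → 727
turbidity_sum = 291 + 883 + 264 + 123 + 727 = 2288
—
[ph_sum: ph <= 3 AND depth_m <= 28]
sample_id=10: ✗
sample_id=11: ✗
sample_id=12: ✗
sample_id=13: ✗
sample_id=14: ✓ → 264
sample_id=15: ✓ → 123
sample_id=16: ✗
sample_id=17: ✗
sample_id=18: ✗
ph_sum = 264 + 123 = 387
—
[ph_sum2: ph >= 11 OR site IN ('river', 'sea', 'well')]
sample_id=10: ✓ → 138
sample_id=11: ✗
sample_id=12: ✗
sample_id=13: ✓ → 509
sample_id=14: ✗
sample_id=15: ✓ → 123
sample_id=16: ✓ → 313
sample_id=17: ✗
sample_id=18: ✓ → 727
ph_sum2 = 138 + 509 + 123 + 313 + 727 = 1810

turbidity_sum=2288, ph_sum=387, ph_sum2=1810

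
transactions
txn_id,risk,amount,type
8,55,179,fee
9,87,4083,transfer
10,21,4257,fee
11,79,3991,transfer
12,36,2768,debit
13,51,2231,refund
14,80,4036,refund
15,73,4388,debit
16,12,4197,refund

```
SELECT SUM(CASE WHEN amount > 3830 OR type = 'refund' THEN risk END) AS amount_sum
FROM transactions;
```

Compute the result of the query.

403

txn_id=8: ✗
txn_id=9: ✓ → 87
txn_id=10: ✓ → 21
txn_id=11: ✓ → 79
txn_id=12: ✗
txn_id=13: ✓ → 51
txn_id=14: ✓ → 80
txn_id=15: ✓ → 73
txn_id=16: ✓ → 12
amount_sum = 87 + 21 + 79 + 51 + 80 + 73 + 12 = 403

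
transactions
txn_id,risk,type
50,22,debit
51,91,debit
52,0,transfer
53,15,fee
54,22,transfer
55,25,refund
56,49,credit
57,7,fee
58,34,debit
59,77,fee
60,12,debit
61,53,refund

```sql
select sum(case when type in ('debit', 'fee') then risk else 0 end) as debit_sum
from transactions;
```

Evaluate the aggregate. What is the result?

258

txn_id=50: ✓ → 22
txn_id=51: ✓ → 91
txn_id=52: ✗
txn_id=53: ✓ → 15
txn_id=54: ✗
txn_id=55: ✗
txn_id=56: ✗
txn_id=57: ✓ → 7
txn_id=58: ✓ → 34
txn_id=59: ✓ → 77
txn_id=60: ✓ → 12
txn_id=61: ✗
debit_sum = 22 + 91 + 15 + 7 + 34 + 77 + 12 = 258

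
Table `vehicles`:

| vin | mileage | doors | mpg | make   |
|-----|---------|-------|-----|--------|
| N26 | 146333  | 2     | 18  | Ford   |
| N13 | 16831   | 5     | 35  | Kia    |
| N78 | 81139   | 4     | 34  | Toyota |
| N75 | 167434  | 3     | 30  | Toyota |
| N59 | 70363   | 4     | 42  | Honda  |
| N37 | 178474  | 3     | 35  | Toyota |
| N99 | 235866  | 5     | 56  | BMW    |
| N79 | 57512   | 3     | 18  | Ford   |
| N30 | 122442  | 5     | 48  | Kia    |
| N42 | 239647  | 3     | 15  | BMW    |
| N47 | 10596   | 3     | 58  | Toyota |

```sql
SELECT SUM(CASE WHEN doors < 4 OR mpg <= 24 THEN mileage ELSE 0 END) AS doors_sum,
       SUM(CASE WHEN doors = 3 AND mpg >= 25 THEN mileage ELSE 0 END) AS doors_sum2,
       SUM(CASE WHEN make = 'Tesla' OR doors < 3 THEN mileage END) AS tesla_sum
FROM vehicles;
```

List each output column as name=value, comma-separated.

doors_sum=799996, doors_sum2=356504, tesla_sum=146333

[doors_sum: doors < 4 OR mpg <= 24]
vin=N26: ✓ → 146333
vin=N13: ✗
vin=N78: ✗
vin=N75: ✓ → 167434
vin=N59: ✗
vin=N37: ✓ → 178474
vin=N99: ✗
vin=N79: ✓ → 57512
vin=N30: ✗
vin=N42: ✓ → 239647
vin=N47: ✓ → 10596
doors_sum = 146333 + 167434 + 178474 + 57512 + 239647 + 10596 = 799996
—
[doors_sum2: doors = 3 AND mpg >= 25]
vin=N26: ✗
vin=N13: ✗
vin=N78: ✗
vin=N75: ✓ → 167434
vin=N59: ✗
vin=N37: ✓ → 178474
vin=N99: ✗
vin=N79: ✗
vin=N30: ✗
vin=N42: ✗
vin=N47: ✓ → 10596
doors_sum2 = 167434 + 178474 + 10596 = 356504
—
[tesla_sum: make = 'Tesla' OR doors < 3]
vin=N26: ✓ → 146333
vin=N13: ✗
vin=N78: ✗
vin=N75: ✗
vin=N59: ✗
vin=N37: ✗
vin=N99: ✗
vin=N79: ✗
vin=N30: ✗
vin=N42: ✗
vin=N47: ✗
tesla_sum = 146333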